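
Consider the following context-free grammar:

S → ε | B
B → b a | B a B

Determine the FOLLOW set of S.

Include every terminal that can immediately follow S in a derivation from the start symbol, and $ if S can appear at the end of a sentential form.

We compute FOLLOW(S) using the standard algorithm.
FOLLOW(S) starts with {$}.
FIRST(B) = {b}
FIRST(S) = {b, ε}
FOLLOW(B) = {$, a}
FOLLOW(S) = {$}
Therefore, FOLLOW(S) = {$}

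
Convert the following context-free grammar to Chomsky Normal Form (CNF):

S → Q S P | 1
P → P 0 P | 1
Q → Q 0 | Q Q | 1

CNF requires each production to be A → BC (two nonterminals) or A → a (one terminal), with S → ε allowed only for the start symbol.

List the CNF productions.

S → 1; T0 → 0; P → 1; Q → 1; S → Q X0; X0 → S P; P → P X1; X1 → T0 P; Q → Q T0; Q → Q Q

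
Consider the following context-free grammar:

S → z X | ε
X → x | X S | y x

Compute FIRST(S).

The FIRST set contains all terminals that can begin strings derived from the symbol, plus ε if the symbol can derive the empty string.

We compute FIRST(S) using the standard algorithm.
FIRST(S) = {z, ε}
FIRST(X) = {x, y}
Therefore, FIRST(S) = {z, ε}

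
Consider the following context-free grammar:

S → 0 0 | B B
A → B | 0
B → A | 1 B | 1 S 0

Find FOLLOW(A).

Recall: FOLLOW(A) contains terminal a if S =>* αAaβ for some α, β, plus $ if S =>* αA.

We compute FOLLOW(A) using the standard algorithm.
FOLLOW(S) starts with {$}.
FIRST(A) = {0, 1}
FIRST(B) = {0, 1}
FIRST(S) = {0, 1}
FOLLOW(A) = {$, 0, 1}
FOLLOW(B) = {$, 0, 1}
FOLLOW(S) = {$, 0}
Therefore, FOLLOW(A) = {$, 0, 1}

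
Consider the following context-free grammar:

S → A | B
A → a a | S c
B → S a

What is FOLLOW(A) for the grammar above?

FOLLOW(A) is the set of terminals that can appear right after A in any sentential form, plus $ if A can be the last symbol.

We compute FOLLOW(A) using the standard algorithm.
FOLLOW(S) starts with {$}.
FIRST(A) = {a}
FIRST(B) = {a}
FIRST(S) = {a}
FOLLOW(A) = {$, a, c}
FOLLOW(B) = {$, a, c}
FOLLOW(S) = {$, a, c}
Therefore, FOLLOW(A) = {$, a, c}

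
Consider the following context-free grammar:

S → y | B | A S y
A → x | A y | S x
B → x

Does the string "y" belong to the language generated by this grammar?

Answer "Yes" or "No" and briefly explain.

Yes - a valid derivation exists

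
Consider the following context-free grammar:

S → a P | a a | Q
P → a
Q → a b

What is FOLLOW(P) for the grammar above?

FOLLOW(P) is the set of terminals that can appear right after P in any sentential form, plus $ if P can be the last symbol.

We compute FOLLOW(P) using the standard algorithm.
FOLLOW(S) starts with {$}.
FIRST(P) = {a}
FIRST(Q) = {a}
FIRST(S) = {a}
FOLLOW(P) = {$}
FOLLOW(Q) = {$}
FOLLOW(S) = {$}
Therefore, FOLLOW(P) = {$}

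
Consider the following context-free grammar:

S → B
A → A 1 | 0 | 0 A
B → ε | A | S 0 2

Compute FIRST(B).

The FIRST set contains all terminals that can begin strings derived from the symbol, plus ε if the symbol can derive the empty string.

We compute FIRST(B) using the standard algorithm.
FIRST(A) = {0}
FIRST(B) = {0, ε}
FIRST(S) = {0, ε}
Therefore, FIRST(B) = {0, ε}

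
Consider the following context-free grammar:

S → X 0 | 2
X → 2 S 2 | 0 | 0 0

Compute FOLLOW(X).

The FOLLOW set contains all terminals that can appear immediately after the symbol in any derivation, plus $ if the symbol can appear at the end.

We compute FOLLOW(X) using the standard algorithm.
FOLLOW(S) starts with {$}.
FIRST(S) = {0, 2}
FIRST(X) = {0, 2}
FOLLOW(S) = {$, 2}
FOLLOW(X) = {0}
Therefore, FOLLOW(X) = {0}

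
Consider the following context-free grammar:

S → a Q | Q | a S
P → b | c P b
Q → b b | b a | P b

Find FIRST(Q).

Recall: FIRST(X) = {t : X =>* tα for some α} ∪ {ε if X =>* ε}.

We compute FIRST(Q) using the standard algorithm.
FIRST(P) = {b, c}
FIRST(Q) = {b, c}
FIRST(S) = {a, b, c}
Therefore, FIRST(Q) = {b, c}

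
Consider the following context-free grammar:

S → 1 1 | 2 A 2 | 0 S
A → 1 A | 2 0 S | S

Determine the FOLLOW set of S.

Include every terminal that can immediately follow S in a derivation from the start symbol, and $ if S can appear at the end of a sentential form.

We compute FOLLOW(S) using the standard algorithm.
FOLLOW(S) starts with {$}.
FIRST(A) = {0, 1, 2}
FIRST(S) = {0, 1, 2}
FOLLOW(A) = {2}
FOLLOW(S) = {$, 2}
Therefore, FOLLOW(S) = {$, 2}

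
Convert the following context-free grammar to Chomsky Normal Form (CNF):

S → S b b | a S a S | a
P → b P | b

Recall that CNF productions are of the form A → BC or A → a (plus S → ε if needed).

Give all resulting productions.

TB → b; TA → a; S → a; P → b; S → S X0; X0 → TB TB; S → TA X1; X1 → S X2; X2 → TA S; P → TB P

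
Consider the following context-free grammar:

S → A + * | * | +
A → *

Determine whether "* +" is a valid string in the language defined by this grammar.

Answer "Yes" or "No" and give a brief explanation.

No - no valid derivation exists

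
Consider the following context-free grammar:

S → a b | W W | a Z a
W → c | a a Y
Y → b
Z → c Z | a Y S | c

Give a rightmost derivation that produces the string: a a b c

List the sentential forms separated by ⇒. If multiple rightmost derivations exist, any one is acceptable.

S ⇒ W W ⇒ W c ⇒ a a Y c ⇒ a a b c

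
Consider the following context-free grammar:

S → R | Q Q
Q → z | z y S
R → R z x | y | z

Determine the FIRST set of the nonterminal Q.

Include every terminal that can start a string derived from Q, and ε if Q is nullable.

We compute FIRST(Q) using the standard algorithm.
FIRST(Q) = {z}
FIRST(R) = {y, z}
FIRST(S) = {y, z}
Therefore, FIRST(Q) = {z}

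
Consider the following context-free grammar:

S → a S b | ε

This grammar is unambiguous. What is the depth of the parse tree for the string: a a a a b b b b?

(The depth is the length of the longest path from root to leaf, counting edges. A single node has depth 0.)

5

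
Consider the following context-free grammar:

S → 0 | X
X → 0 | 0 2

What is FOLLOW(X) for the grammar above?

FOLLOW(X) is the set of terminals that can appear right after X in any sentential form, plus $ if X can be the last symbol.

We compute FOLLOW(X) using the standard algorithm.
FOLLOW(S) starts with {$}.
FIRST(S) = {0}
FIRST(X) = {0}
FOLLOW(S) = {$}
FOLLOW(X) = {$}
Therefore, FOLLOW(X) = {$}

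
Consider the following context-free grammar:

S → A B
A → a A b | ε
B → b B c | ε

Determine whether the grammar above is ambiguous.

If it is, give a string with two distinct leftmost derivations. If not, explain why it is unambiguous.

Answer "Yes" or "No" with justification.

No - the grammar is unambiguous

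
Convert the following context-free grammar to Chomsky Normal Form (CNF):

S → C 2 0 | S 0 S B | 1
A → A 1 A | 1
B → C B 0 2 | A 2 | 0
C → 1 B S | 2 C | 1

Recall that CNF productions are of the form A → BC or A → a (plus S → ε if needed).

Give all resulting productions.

T2 → 2; T0 → 0; S → 1; T1 → 1; A → 1; B → 0; C → 1; S → C X0; X0 → T2 T0; S → S X1; X1 → T0 X2; X2 → S B; A → A X3; X3 → T1 A; B → C X4; X4 → B X5; X5 → T0 T2; B → A T2; C → T1 X6; X6 → B S; C → T2 C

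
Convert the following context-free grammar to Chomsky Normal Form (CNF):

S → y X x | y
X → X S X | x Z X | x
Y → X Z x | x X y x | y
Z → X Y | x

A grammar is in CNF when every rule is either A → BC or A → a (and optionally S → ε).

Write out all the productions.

TY → y; TX → x; S → y; X → x; Y → y; Z → x; S → TY X0; X0 → X TX; X → X X1; X1 → S X; X → TX X2; X2 → Z X; Y → X X3; X3 → Z TX; Y → TX X4; X4 → X X5; X5 → TY TX; Z → X Y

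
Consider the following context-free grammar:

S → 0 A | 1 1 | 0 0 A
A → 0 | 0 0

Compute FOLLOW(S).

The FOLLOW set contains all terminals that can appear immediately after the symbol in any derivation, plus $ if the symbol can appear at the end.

We compute FOLLOW(S) using the standard algorithm.
FOLLOW(S) starts with {$}.
FIRST(A) = {0}
FIRST(S) = {0, 1}
FOLLOW(A) = {$}
FOLLOW(S) = {$}
Therefore, FOLLOW(S) = {$}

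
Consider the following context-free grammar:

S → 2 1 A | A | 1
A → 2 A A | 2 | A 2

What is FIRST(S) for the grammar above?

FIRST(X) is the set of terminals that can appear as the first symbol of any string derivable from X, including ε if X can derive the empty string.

We compute FIRST(S) using the standard algorithm.
FIRST(A) = {2}
FIRST(S) = {1, 2}
Therefore, FIRST(S) = {1, 2}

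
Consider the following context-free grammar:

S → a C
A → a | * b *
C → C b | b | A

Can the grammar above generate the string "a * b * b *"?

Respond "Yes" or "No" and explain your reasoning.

No - no valid derivation exists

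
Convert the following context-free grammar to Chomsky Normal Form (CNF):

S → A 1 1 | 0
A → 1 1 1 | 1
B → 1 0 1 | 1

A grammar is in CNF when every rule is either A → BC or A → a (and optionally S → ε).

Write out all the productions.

T1 → 1; S → 0; A → 1; T0 → 0; B → 1; S → A X0; X0 → T1 T1; A → T1 X1; X1 → T1 T1; B → T1 X2; X2 → T0 T1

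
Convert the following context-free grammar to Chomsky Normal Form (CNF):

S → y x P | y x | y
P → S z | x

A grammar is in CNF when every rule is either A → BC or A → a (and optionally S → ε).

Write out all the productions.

TY → y; TX → x; S → y; TZ → z; P → x; S → TY X0; X0 → TX P; S → TY TX; P → S TZ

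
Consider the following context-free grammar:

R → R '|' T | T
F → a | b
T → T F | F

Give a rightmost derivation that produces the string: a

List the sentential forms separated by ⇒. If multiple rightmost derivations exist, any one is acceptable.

R ⇒ T ⇒ F ⇒ a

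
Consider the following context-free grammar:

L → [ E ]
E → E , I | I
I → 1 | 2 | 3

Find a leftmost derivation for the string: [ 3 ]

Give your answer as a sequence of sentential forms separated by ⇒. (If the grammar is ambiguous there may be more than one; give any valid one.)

L ⇒ [ E ] ⇒ [ I ] ⇒ [ 3 ]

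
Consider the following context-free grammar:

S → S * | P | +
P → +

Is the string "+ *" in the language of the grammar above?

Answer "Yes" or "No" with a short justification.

Yes - a valid derivation exists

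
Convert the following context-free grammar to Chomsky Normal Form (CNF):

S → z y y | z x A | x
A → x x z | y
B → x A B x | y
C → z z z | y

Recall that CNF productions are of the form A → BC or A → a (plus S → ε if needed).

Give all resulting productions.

TZ → z; TY → y; TX → x; S → x; A → y; B → y; C → y; S → TZ X0; X0 → TY TY; S → TZ X1; X1 → TX A; A → TX X2; X2 → TX TZ; B → TX X3; X3 → A X4; X4 → B TX; C → TZ X5; X5 → TZ TZ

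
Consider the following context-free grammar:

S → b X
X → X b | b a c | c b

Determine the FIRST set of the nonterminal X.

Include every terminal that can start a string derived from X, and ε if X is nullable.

We compute FIRST(X) using the standard algorithm.
FIRST(S) = {b}
FIRST(X) = {b, c}
Therefore, FIRST(X) = {b, c}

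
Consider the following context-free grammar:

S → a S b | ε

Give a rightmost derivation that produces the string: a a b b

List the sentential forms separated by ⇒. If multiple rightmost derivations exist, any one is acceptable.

S ⇒ a S b ⇒ a a S b b ⇒ a a b b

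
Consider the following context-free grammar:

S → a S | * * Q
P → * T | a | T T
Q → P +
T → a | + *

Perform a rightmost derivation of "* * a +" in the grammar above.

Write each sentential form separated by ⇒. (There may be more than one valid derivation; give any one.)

S ⇒ * * Q ⇒ * * P + ⇒ * * a +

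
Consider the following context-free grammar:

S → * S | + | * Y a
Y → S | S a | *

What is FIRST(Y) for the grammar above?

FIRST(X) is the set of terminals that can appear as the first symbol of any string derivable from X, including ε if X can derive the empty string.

We compute FIRST(Y) using the standard algorithm.
FIRST(S) = {*, +}
FIRST(Y) = {*, +}
Therefore, FIRST(Y) = {*, +}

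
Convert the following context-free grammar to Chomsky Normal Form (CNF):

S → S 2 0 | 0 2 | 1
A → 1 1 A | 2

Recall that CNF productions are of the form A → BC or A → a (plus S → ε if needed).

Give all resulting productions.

T2 → 2; T0 → 0; S → 1; T1 → 1; A → 2; S → S X0; X0 → T2 T0; S → T0 T2; A → T1 X1; X1 → T1 A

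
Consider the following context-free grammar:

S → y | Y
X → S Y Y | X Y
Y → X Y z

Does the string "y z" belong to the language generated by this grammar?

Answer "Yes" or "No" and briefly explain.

No - no valid derivation exists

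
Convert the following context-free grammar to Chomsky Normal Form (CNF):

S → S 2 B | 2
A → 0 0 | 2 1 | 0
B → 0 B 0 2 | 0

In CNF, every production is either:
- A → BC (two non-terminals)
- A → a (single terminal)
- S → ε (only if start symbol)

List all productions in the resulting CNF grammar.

T2 → 2; S → 2; T0 → 0; T1 → 1; A → 0; B → 0; S → S X0; X0 → T2 B; A → T0 T0; A → T2 T1; B → T0 X1; X1 → B X2; X2 → T0 T2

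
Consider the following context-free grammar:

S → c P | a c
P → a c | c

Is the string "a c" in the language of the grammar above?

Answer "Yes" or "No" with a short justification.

Yes - a valid derivation exists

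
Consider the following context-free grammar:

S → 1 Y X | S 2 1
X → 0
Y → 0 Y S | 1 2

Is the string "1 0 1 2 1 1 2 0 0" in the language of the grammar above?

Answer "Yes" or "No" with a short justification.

Yes - a valid derivation exists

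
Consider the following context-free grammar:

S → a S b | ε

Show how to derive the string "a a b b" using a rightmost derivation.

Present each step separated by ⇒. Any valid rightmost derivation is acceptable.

S ⇒ a S b ⇒ a a S b b ⇒ a a b b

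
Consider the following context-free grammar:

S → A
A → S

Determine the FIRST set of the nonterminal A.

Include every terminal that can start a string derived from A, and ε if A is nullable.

We compute FIRST(A) using the standard algorithm.
FIRST(A) = {}
FIRST(S) = {}
Therefore, FIRST(A) = {}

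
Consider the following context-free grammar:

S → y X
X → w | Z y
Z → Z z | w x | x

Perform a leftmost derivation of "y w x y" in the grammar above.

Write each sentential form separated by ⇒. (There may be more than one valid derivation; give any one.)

S ⇒ y X ⇒ y Z y ⇒ y w x y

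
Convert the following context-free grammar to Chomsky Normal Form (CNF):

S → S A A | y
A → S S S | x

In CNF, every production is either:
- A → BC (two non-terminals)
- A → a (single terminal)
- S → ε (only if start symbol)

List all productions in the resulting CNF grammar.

S → y; A → x; S → S X0; X0 → A A; A → S X1; X1 → S S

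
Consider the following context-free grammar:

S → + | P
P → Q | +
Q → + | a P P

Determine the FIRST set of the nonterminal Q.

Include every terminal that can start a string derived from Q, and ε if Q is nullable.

We compute FIRST(Q) using the standard algorithm.
FIRST(P) = {+, a}
FIRST(Q) = {+, a}
FIRST(S) = {+, a}
Therefore, FIRST(Q) = {+, a}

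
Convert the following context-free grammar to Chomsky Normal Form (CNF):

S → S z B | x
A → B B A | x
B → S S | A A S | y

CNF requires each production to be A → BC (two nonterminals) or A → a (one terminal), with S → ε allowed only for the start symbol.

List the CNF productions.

TZ → z; S → x; A → x; B → y; S → S X0; X0 → TZ B; A → B X1; X1 → B A; B → S S; B → A X2; X2 → A S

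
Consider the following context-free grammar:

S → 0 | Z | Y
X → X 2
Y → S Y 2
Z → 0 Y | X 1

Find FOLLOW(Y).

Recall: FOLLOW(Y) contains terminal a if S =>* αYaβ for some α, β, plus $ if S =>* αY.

We compute FOLLOW(Y) using the standard algorithm.
FOLLOW(S) starts with {$}.
FIRST(S) = {0}
FIRST(X) = {}
FIRST(Y) = {0}
FIRST(Z) = {0}
FOLLOW(S) = {$, 0}
FOLLOW(X) = {1, 2}
FOLLOW(Y) = {$, 0, 2}
FOLLOW(Z) = {$, 0}
Therefore, FOLLOW(Y) = {$, 0, 2}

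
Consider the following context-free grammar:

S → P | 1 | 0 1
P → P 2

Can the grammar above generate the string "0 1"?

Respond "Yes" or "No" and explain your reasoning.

Yes - a valid derivation exists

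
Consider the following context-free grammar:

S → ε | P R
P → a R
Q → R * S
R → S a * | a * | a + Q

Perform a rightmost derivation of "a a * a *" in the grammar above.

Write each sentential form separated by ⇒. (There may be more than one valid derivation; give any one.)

S ⇒ P R ⇒ P a * ⇒ a R a * ⇒ a a * a *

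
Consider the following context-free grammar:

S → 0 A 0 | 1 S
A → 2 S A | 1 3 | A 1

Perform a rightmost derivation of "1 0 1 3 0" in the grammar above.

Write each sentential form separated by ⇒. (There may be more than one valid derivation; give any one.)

S ⇒ 1 S ⇒ 1 0 A 0 ⇒ 1 0 1 3 0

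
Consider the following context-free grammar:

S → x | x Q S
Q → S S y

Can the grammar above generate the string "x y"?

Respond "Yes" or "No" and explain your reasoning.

No - no valid derivation exists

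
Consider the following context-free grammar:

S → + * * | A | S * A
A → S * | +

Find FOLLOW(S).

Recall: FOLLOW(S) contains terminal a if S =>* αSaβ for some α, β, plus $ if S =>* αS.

We compute FOLLOW(S) using the standard algorithm.
FOLLOW(S) starts with {$}.
FIRST(A) = {+}
FIRST(S) = {+}
FOLLOW(A) = {$, *}
FOLLOW(S) = {$, *}
Therefore, FOLLOW(S) = {$, *}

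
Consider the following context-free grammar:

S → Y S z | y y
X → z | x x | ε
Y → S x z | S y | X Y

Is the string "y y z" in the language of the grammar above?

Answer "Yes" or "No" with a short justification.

No - no valid derivation exists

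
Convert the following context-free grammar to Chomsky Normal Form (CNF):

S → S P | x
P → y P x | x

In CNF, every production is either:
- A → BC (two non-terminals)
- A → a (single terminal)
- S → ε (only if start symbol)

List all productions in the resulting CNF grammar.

S → x; TY → y; TX → x; P → x; S → S P; P → TY X0; X0 → P TX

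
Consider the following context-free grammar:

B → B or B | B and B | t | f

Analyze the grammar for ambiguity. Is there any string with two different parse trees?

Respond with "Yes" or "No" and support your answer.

Yes - the string 'f and t or t' has two distinct parse trees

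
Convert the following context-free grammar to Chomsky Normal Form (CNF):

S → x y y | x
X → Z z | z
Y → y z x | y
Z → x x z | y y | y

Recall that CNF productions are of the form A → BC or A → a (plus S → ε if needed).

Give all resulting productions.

TX → x; TY → y; S → x; TZ → z; X → z; Y → y; Z → y; S → TX X0; X0 → TY TY; X → Z TZ; Y → TY X1; X1 → TZ TX; Z → TX X2; X2 → TX TZ; Z → TY TY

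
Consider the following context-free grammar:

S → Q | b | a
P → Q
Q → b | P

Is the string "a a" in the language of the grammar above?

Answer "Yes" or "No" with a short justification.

No - no valid derivation exists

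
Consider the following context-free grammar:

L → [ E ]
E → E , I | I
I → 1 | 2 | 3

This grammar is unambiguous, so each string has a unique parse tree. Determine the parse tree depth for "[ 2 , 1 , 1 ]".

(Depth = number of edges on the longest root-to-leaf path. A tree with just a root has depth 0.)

5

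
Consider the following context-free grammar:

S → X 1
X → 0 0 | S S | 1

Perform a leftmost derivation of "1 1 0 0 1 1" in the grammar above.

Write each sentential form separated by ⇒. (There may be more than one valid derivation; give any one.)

S ⇒ X 1 ⇒ S S 1 ⇒ X 1 S 1 ⇒ 1 1 S 1 ⇒ 1 1 X 1 1 ⇒ 1 1 0 0 1 1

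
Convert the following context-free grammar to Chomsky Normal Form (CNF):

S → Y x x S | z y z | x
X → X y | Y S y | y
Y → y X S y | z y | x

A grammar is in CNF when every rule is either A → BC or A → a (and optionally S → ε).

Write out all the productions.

TX → x; TZ → z; TY → y; S → x; X → y; Y → x; S → Y X0; X0 → TX X1; X1 → TX S; S → TZ X2; X2 → TY TZ; X → X TY; X → Y X3; X3 → S TY; Y → TY X4; X4 → X X5; X5 → S TY; Y → TZ TY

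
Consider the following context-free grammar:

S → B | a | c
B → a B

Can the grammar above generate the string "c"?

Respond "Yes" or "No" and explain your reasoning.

Yes - a valid derivation exists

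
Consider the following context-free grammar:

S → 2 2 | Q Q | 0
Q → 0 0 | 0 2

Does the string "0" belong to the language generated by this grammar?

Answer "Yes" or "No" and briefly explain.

Yes - a valid derivation exists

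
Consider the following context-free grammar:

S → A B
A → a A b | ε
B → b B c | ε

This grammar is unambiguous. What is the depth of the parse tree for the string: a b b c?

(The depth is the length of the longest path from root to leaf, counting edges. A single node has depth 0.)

3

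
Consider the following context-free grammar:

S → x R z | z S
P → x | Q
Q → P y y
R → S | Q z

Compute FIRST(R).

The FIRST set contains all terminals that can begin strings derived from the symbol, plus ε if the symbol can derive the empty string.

We compute FIRST(R) using the standard algorithm.
FIRST(P) = {x}
FIRST(Q) = {x}
FIRST(R) = {x, z}
FIRST(S) = {x, z}
Therefore, FIRST(R) = {x, z}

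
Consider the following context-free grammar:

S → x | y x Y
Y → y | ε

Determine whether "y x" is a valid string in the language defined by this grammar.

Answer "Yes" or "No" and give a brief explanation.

Yes - a valid derivation exists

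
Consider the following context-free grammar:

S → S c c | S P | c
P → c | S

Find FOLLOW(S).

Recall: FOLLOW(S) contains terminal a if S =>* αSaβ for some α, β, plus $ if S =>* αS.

We compute FOLLOW(S) using the standard algorithm.
FOLLOW(S) starts with {$}.
FIRST(P) = {c}
FIRST(S) = {c}
FOLLOW(P) = {$, c}
FOLLOW(S) = {$, c}
Therefore, FOLLOW(S) = {$, c}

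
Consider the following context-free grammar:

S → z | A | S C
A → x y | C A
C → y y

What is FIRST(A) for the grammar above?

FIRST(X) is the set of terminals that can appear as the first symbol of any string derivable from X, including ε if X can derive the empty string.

We compute FIRST(A) using the standard algorithm.
FIRST(A) = {x, y}
FIRST(C) = {y}
FIRST(S) = {x, y, z}
Therefore, FIRST(A) = {x, y}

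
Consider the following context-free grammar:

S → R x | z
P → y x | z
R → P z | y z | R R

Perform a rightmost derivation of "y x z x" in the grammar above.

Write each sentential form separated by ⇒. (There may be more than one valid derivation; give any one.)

S ⇒ R x ⇒ P z x ⇒ y x z x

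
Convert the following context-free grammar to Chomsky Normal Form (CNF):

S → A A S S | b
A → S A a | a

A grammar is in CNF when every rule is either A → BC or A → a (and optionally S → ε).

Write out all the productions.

S → b; TA → a; A → a; S → A X0; X0 → A X1; X1 → S S; A → S X2; X2 → A TA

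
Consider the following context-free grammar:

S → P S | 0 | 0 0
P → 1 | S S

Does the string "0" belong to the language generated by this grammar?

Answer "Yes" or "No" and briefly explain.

Yes - a valid derivation exists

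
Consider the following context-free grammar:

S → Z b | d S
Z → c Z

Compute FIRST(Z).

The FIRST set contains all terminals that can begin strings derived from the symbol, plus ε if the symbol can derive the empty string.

We compute FIRST(Z) using the standard algorithm.
FIRST(S) = {c, d}
FIRST(Z) = {c}
Therefore, FIRST(Z) = {c}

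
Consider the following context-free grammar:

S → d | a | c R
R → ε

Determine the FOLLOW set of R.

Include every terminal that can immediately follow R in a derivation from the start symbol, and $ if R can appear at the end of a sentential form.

We compute FOLLOW(R) using the standard algorithm.
FOLLOW(S) starts with {$}.
FIRST(R) = {ε}
FIRST(S) = {a, c, d}
FOLLOW(R) = {$}
FOLLOW(S) = {$}
Therefore, FOLLOW(R) = {$}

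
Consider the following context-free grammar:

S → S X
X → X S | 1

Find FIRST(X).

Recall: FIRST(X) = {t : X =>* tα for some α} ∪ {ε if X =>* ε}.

We compute FIRST(X) using the standard algorithm.
FIRST(S) = {}
FIRST(X) = {1}
Therefore, FIRST(X) = {1}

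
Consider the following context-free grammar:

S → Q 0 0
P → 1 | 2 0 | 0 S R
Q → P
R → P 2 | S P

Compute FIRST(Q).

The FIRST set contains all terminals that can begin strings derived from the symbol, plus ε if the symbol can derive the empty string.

We compute FIRST(Q) using the standard algorithm.
FIRST(P) = {0, 1, 2}
FIRST(Q) = {0, 1, 2}
FIRST(R) = {0, 1, 2}
FIRST(S) = {0, 1, 2}
Therefore, FIRST(Q) = {0, 1, 2}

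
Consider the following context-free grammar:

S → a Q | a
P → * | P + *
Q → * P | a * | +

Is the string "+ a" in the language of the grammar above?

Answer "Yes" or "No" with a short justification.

No - no valid derivation exists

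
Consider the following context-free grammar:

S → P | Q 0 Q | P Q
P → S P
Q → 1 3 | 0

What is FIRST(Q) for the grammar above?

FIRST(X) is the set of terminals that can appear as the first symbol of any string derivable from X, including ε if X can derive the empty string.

We compute FIRST(Q) using the standard algorithm.
FIRST(P) = {0, 1}
FIRST(Q) = {0, 1}
FIRST(S) = {0, 1}
Therefore, FIRST(Q) = {0, 1}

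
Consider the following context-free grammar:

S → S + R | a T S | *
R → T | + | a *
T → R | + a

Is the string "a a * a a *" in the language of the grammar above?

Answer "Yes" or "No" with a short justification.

No - no valid derivation exists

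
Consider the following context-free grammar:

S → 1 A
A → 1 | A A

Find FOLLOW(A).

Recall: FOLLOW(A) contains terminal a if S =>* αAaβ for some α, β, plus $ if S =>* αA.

We compute FOLLOW(A) using the standard algorithm.
FOLLOW(S) starts with {$}.
FIRST(A) = {1}
FIRST(S) = {1}
FOLLOW(A) = {$, 1}
FOLLOW(S) = {$}
Therefore, FOLLOW(A) = {$, 1}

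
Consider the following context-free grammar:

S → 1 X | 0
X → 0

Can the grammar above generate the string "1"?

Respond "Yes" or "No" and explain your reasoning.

No - no valid derivation exists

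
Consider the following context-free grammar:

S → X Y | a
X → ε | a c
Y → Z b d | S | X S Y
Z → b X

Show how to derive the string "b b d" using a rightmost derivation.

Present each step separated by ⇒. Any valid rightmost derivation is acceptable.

S ⇒ X Y ⇒ X Z b d ⇒ X b X b d ⇒ X b b d ⇒ b b d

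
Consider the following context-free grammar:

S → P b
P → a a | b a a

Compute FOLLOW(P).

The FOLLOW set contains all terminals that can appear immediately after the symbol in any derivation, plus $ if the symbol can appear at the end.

We compute FOLLOW(P) using the standard algorithm.
FOLLOW(S) starts with {$}.
FIRST(P) = {a, b}
FIRST(S) = {a, b}
FOLLOW(P) = {b}
FOLLOW(S) = {$}
Therefore, FOLLOW(P) = {b}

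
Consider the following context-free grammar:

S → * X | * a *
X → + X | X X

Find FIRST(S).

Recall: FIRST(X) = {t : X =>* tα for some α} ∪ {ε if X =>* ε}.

We compute FIRST(S) using the standard algorithm.
FIRST(S) = {*}
FIRST(X) = {+}
Therefore, FIRST(S) = {*}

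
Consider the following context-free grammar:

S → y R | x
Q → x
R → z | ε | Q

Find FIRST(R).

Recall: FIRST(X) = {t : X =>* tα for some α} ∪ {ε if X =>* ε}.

We compute FIRST(R) using the standard algorithm.
FIRST(Q) = {x}
FIRST(R) = {x, z, ε}
FIRST(S) = {x, y}
Therefore, FIRST(R) = {x, z, ε}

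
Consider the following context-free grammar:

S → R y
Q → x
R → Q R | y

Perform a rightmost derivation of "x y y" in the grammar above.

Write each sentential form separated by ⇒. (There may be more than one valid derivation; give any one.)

S ⇒ R y ⇒ Q R y ⇒ Q y y ⇒ x y y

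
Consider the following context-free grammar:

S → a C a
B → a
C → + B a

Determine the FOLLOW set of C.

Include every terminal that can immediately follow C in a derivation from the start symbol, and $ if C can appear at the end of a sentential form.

We compute FOLLOW(C) using the standard algorithm.
FOLLOW(S) starts with {$}.
FIRST(B) = {a}
FIRST(C) = {+}
FIRST(S) = {a}
FOLLOW(B) = {a}
FOLLOW(C) = {a}
FOLLOW(S) = {$}
Therefore, FOLLOW(C) = {a}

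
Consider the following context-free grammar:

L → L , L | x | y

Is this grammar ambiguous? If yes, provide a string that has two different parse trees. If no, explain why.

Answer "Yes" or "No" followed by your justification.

Yes - the string 'y , x , x , x' has two distinct leftmost derivations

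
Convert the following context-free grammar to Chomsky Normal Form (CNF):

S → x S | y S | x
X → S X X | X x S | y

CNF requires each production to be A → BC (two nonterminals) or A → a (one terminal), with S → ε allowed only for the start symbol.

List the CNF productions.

TX → x; TY → y; S → x; X → y; S → TX S; S → TY S; X → S X0; X0 → X X; X → X X1; X1 → TX S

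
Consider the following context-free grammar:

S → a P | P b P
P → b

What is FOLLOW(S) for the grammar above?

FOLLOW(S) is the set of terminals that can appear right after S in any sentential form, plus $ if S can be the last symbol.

We compute FOLLOW(S) using the standard algorithm.
FOLLOW(S) starts with {$}.
FIRST(P) = {b}
FIRST(S) = {a, b}
FOLLOW(P) = {$, b}
FOLLOW(S) = {$}
Therefore, FOLLOW(S) = {$}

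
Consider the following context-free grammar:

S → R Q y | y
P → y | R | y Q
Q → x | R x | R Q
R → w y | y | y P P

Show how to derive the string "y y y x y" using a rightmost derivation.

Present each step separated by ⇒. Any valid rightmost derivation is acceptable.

S ⇒ R Q y ⇒ R x y ⇒ y P P x y ⇒ y P y x y ⇒ y y y x y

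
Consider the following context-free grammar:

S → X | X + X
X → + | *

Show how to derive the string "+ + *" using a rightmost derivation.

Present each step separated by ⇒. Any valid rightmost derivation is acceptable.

S ⇒ X + X ⇒ X + * ⇒ + + *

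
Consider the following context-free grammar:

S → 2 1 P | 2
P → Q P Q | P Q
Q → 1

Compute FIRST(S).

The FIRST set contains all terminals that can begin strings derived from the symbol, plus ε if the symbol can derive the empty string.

We compute FIRST(S) using the standard algorithm.
FIRST(P) = {1}
FIRST(Q) = {1}
FIRST(S) = {2}
Therefore, FIRST(S) = {2}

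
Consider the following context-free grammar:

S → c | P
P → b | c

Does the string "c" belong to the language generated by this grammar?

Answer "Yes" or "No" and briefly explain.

Yes - a valid derivation exists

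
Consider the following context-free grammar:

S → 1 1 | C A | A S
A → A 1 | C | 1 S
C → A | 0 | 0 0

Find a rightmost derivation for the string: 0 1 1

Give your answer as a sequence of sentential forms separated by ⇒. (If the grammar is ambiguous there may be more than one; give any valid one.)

S ⇒ A S ⇒ A 1 1 ⇒ C 1 1 ⇒ 0 1 1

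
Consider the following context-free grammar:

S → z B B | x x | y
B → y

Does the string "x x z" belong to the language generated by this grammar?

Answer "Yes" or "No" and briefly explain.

No - no valid derivation exists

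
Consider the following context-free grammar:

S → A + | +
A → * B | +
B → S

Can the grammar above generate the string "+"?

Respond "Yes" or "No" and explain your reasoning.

Yes - a valid derivation exists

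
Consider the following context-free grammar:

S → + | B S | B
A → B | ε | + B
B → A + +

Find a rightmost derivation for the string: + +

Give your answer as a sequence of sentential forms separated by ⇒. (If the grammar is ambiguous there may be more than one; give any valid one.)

S ⇒ B ⇒ A + + ⇒ + +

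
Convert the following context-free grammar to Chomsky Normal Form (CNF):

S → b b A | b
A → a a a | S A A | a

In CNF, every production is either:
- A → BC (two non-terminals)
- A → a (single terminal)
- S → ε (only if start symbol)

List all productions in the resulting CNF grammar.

TB → b; S → b; TA → a; A → a; S → TB X0; X0 → TB A; A → TA X1; X1 → TA TA; A → S X2; X2 → A A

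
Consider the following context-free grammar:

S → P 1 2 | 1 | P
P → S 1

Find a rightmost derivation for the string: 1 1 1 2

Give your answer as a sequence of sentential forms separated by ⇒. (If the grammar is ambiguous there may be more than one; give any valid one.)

S ⇒ P 1 2 ⇒ S 1 1 2 ⇒ 1 1 1 2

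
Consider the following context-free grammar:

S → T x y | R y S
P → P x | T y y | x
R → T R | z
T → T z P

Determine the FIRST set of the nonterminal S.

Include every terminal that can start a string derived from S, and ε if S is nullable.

We compute FIRST(S) using the standard algorithm.
FIRST(P) = {x}
FIRST(R) = {z}
FIRST(S) = {z}
FIRST(T) = {}
Therefore, FIRST(S) = {z}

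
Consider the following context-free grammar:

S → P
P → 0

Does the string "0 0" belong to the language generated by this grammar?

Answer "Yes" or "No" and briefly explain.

No - no valid derivation exists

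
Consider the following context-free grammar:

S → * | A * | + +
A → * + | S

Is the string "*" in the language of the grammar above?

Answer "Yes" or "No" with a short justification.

Yes - a valid derivation exists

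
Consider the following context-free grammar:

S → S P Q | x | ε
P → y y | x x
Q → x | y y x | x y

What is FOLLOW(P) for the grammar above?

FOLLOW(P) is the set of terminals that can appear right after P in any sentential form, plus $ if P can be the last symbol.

We compute FOLLOW(P) using the standard algorithm.
FOLLOW(S) starts with {$}.
FIRST(P) = {x, y}
FIRST(Q) = {x, y}
FIRST(S) = {x, y, ε}
FOLLOW(P) = {x, y}
FOLLOW(Q) = {$, x, y}
FOLLOW(S) = {$, x, y}
Therefore, FOLLOW(P) = {x, y}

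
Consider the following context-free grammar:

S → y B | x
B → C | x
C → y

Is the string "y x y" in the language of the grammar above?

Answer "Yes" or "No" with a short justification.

No - no valid derivation exists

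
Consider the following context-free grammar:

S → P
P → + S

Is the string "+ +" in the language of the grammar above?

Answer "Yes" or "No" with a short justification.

No - no valid derivation exists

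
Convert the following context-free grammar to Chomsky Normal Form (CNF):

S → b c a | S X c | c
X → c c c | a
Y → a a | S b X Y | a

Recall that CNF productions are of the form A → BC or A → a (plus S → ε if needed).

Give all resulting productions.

TB → b; TC → c; TA → a; S → c; X → a; Y → a; S → TB X0; X0 → TC TA; S → S X1; X1 → X TC; X → TC X2; X2 → TC TC; Y → TA TA; Y → S X3; X3 → TB X4; X4 → X Y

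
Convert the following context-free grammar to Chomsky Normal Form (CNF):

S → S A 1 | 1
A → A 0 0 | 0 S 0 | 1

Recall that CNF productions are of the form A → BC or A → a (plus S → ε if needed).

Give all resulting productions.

T1 → 1; S → 1; T0 → 0; A → 1; S → S X0; X0 → A T1; A → A X1; X1 → T0 T0; A → T0 X2; X2 → S T0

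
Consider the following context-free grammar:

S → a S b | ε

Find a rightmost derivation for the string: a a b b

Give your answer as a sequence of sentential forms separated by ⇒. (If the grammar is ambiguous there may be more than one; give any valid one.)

S ⇒ a S b ⇒ a a S b b ⇒ a a b b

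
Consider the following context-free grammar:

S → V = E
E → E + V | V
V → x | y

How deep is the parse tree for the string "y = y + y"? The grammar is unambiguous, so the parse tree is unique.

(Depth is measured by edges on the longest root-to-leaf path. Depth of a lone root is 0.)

4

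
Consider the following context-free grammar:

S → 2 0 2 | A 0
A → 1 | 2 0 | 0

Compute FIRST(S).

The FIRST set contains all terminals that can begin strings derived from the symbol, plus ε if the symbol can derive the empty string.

We compute FIRST(S) using the standard algorithm.
FIRST(A) = {0, 1, 2}
FIRST(S) = {0, 1, 2}
Therefore, FIRST(S) = {0, 1, 2}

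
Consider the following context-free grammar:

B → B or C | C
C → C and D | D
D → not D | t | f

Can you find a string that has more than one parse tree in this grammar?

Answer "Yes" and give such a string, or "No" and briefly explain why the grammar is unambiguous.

No - the grammar is unambiguous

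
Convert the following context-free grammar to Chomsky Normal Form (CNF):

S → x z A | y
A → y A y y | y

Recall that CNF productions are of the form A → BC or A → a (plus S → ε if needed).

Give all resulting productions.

TX → x; TZ → z; S → y; TY → y; A → y; S → TX X0; X0 → TZ A; A → TY X1; X1 → A X2; X2 → TY TY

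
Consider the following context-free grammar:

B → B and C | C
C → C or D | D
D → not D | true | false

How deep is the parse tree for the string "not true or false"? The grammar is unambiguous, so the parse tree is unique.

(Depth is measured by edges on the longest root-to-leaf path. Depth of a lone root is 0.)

5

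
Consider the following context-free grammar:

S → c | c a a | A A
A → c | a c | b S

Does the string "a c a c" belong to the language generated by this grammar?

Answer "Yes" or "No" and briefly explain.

Yes - a valid derivation exists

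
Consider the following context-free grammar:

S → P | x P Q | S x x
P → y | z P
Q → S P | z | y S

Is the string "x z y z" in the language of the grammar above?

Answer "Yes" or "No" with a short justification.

Yes - a valid derivation exists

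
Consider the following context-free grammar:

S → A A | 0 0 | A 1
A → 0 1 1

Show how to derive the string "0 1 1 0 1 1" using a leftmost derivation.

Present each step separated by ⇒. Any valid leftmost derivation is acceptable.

S ⇒ A A ⇒ 0 1 1 A ⇒ 0 1 1 0 1 1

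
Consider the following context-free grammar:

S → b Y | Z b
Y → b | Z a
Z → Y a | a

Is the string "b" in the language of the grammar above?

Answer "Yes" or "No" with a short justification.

No - no valid derivation exists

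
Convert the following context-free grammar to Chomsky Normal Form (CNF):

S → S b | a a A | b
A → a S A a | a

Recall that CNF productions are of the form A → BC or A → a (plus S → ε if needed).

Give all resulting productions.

TB → b; TA → a; S → b; A → a; S → S TB; S → TA X0; X0 → TA A; A → TA X1; X1 → S X2; X2 → A TA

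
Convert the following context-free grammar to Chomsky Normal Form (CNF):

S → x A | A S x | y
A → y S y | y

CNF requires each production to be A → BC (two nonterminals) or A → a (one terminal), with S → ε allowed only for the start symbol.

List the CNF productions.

TX → x; S → y; TY → y; A → y; S → TX A; S → A X0; X0 → S TX; A → TY X1; X1 → S TY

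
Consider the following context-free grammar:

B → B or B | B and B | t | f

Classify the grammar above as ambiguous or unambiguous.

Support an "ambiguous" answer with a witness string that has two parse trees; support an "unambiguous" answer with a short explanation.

Ambiguous - the string 'f and t and f or f' has two distinct parse trees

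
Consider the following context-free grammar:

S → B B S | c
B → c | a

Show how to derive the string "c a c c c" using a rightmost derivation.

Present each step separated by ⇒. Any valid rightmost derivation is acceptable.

S ⇒ B B S ⇒ B B B B S ⇒ B B B B c ⇒ B B B c c ⇒ B B c c c ⇒ B a c c c ⇒ c a c c c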